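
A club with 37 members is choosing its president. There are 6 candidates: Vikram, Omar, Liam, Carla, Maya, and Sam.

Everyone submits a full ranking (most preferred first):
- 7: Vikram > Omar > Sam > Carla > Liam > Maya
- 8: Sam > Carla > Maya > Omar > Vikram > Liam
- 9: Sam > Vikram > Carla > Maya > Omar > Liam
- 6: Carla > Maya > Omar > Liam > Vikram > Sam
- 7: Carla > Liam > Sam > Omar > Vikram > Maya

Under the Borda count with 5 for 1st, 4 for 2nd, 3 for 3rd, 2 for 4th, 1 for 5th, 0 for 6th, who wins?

Vikram: 7×5 + 8×1 + 9×4 + 6×1 + 7×1 = 92
Omar: 7×4 + 8×2 + 9×1 + 6×3 + 7×2 = 85
Liam: 7×1 + 8×0 + 9×0 + 6×2 + 7×4 = 47
Carla: 7×2 + 8×4 + 9×3 + 6×5 + 7×5 = 138
Maya: 7×0 + 8×3 + 9×2 + 6×4 + 7×0 = 66
Sam: 7×3 + 8×5 + 9×5 + 6×0 + 7×3 = 127

Carla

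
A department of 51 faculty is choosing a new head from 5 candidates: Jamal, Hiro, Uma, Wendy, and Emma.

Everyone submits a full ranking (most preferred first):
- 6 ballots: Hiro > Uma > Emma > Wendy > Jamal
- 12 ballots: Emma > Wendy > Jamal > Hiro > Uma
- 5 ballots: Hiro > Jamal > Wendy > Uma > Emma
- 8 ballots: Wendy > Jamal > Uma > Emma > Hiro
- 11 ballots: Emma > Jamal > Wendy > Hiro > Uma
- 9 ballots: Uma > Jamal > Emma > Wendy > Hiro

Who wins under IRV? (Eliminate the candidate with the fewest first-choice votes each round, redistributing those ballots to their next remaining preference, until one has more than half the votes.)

Round 1: Jamal 0, Hiro 11, Uma 9, Wendy 8, Emma 23. Jamal eliminated.
Round 2: Hiro 11, Uma 9, Wendy 8, Emma 23. Wendy eliminated.
Round 3: Hiro 11, Uma 17, Emma 23. Hiro eliminated.
Round 4: Uma 28, Emma 23. Uma has a majority (≥26).

Uma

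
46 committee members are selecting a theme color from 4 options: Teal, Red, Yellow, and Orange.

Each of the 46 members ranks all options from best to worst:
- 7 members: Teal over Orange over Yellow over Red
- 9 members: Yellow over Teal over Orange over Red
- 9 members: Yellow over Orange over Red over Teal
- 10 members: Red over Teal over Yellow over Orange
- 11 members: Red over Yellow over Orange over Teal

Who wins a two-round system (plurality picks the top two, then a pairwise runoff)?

Yellow

Round 1 first-place votes: Teal 7, Red 21, Yellow 18, Orange 0. Red and Yellow advance.
Runoff: Red is ranked above Yellow on 21 ballots, Yellow above Red on 25.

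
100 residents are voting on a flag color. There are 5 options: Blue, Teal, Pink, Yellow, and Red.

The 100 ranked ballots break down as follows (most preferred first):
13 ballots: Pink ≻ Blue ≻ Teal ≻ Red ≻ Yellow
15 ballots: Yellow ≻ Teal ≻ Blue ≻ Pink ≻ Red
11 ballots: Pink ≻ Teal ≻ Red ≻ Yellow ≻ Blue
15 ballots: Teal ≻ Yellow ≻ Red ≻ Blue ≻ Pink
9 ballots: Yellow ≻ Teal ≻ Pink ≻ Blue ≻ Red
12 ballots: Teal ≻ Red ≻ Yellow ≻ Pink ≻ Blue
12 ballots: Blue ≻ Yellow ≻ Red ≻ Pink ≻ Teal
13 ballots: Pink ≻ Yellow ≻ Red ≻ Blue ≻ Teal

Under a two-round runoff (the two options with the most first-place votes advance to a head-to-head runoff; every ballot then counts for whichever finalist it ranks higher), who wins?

Round 1 first-place votes: Blue 12, Teal 27, Pink 37, Yellow 24, Red 0. Pink and Teal advance.
Runoff: Pink is ranked above Teal on 49 ballots, Teal above Pink on 51.

Teal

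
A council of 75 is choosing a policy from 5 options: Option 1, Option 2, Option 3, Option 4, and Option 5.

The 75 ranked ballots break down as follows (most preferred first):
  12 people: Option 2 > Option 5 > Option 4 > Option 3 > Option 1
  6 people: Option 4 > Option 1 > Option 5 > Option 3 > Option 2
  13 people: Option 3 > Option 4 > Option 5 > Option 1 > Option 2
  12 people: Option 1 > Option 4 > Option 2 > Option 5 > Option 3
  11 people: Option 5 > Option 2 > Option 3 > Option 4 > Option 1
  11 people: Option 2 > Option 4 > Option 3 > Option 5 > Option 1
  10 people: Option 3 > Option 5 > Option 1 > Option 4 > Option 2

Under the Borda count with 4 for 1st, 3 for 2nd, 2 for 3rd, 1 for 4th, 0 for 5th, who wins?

Option 1: 12×0 + 6×3 + 13×1 + 12×4 + 11×0 + 11×0 + 10×2 = 99
Option 2: 12×4 + 6×0 + 13×0 + 12×2 + 11×3 + 11×4 + 10×0 = 149
Option 3: 12×1 + 6×1 + 13×4 + 12×0 + 11×2 + 11×2 + 10×4 = 154
Option 4: 12×2 + 6×4 + 13×3 + 12×3 + 11×1 + 11×3 + 10×1 = 177
Option 5: 12×3 + 6×2 + 13×2 + 12×1 + 11×4 + 11×1 + 10×3 = 171

Option 4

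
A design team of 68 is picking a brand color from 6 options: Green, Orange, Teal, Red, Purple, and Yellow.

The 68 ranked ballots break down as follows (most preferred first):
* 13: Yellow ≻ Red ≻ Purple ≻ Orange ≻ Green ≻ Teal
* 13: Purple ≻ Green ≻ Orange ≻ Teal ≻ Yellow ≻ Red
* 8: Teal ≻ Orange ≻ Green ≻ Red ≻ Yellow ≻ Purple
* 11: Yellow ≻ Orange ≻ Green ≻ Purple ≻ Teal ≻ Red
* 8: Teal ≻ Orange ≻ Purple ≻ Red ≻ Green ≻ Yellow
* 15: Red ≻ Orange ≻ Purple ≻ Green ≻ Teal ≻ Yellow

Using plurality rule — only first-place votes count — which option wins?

Yellow

First-place votes: Green 0, Orange 0, Teal 16, Red 15, Purple 13, Yellow 24.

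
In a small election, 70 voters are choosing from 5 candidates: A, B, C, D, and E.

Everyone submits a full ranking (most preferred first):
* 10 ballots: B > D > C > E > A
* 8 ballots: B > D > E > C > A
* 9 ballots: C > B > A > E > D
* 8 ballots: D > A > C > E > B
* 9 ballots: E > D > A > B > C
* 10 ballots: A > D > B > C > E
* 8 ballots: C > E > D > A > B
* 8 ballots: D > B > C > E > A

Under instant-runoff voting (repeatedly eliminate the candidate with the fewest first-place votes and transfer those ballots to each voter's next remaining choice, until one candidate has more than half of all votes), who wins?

Round 1: A 10, B 18, C 17, D 16, E 9. E eliminated.
Round 2: A 10, B 18, C 17, D 25. A eliminated.
Round 3: B 18, C 17, D 35. C eliminated.
Round 4: B 27, D 43. D has a majority (≥36).

D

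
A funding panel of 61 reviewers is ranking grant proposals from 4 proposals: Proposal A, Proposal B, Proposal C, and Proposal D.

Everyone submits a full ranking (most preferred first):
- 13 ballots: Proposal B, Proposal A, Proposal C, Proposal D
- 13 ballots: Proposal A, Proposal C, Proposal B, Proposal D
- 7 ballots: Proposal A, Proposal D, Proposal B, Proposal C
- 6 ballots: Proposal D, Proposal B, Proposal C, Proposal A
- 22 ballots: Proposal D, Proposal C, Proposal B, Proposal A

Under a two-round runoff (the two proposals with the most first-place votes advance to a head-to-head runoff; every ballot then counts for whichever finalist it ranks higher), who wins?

Round 1 first-place votes: Proposal A 20, Proposal B 13, Proposal C 0, Proposal D 28. Proposal D and Proposal A advance.
Runoff: Proposal D is ranked above Proposal A on 28 ballots, Proposal A above Proposal D on 33.

Proposal A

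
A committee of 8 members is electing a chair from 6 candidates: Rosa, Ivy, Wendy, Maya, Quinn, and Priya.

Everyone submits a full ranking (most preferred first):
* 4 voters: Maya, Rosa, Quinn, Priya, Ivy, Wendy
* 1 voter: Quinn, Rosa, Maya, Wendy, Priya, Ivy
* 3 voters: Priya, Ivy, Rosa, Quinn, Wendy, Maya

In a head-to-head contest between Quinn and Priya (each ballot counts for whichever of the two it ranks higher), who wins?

Quinn is ranked above Priya on 5 ballots; Priya above Quinn on 3.

Quinn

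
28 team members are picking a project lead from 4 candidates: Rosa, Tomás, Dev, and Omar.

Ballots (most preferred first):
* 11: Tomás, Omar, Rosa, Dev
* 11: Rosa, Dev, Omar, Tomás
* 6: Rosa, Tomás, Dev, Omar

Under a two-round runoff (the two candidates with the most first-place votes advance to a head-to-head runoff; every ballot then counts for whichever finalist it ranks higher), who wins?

Round 1 first-place votes: Rosa 17, Tomás 11, Dev 0, Omar 0. Rosa and Tomás advance.
Runoff: Rosa is ranked above Tomás on 17 ballots, Tomás above Rosa on 11.

Rosa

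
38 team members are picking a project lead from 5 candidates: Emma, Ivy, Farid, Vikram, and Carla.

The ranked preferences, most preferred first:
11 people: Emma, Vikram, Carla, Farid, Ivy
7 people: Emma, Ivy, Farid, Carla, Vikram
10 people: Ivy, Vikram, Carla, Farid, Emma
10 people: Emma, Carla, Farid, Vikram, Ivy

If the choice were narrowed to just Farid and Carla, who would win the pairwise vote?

Farid is ranked above Carla on 7 ballots; Carla above Farid on 31.

Carla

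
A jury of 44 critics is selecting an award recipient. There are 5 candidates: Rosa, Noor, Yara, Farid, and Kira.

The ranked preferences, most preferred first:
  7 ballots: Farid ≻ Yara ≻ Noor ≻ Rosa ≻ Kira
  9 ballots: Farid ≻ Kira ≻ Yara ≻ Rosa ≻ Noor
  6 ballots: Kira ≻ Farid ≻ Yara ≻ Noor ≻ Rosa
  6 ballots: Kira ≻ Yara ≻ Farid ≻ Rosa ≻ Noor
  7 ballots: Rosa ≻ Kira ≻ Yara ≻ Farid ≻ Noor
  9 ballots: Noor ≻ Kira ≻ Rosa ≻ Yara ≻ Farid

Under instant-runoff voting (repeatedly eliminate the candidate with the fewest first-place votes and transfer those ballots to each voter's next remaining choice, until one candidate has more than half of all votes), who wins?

Round 1: Rosa 7, Noor 9, Yara 0, Farid 16, Kira 12. Yara eliminated.
Round 2: Rosa 7, Noor 9, Farid 16, Kira 12. Rosa eliminated.
Round 3: Noor 9, Farid 16, Kira 19. Noor eliminated.
Round 4: Farid 16, Kira 28. Kira has a majority (≥23).

Kira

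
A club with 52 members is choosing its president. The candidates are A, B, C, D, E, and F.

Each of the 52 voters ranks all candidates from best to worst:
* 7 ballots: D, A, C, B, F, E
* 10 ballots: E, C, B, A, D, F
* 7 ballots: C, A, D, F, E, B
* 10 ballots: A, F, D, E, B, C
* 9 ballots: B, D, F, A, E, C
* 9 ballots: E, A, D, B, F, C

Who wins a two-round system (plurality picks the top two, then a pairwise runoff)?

Round 1 first-place votes: A 10, B 9, C 7, D 7, E 19, F 0. E and A advance.
Runoff: E is ranked above A on 19 ballots, A above E on 33.

A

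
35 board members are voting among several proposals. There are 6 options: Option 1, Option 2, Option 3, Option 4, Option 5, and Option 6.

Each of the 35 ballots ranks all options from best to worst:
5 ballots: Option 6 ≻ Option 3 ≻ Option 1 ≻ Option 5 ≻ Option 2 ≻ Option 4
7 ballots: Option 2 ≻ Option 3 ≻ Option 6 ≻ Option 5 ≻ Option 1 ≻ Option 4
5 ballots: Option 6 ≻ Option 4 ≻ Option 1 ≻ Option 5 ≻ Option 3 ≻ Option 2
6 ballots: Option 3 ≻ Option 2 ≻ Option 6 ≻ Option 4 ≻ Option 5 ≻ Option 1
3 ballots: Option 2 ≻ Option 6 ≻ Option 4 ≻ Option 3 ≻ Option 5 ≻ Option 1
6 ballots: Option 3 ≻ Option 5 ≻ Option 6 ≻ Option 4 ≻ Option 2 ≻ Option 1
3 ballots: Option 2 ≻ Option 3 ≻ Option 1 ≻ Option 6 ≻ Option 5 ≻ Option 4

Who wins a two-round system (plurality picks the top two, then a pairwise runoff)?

Round 1 first-place votes: Option 1 0, Option 2 13, Option 3 12, Option 4 0, Option 5 0, Option 6 10. Option 2 and Option 3 advance.
Runoff: Option 2 is ranked above Option 3 on 13 ballots, Option 3 above Option 2 on 22.

Option 3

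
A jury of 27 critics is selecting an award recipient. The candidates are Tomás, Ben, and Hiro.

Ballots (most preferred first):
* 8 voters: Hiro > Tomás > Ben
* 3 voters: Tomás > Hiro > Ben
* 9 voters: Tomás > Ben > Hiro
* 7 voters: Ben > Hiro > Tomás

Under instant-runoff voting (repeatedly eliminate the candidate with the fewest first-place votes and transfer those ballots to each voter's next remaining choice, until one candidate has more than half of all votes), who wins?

Round 1: Tomás 12, Ben 7, Hiro 8. Ben eliminated.
Round 2: Tomás 12, Hiro 15. Hiro has a majority (≥14).

Hiro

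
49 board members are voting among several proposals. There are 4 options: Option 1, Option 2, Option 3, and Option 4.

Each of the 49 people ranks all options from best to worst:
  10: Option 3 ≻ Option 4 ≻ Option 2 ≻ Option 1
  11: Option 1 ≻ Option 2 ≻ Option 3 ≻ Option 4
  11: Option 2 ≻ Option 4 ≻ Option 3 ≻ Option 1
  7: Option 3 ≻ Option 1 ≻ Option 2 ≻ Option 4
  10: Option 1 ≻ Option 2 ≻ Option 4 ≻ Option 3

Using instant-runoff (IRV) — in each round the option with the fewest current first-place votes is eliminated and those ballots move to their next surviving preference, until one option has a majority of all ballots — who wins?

Option 3

Round 1: Option 1 21, Option 2 11, Option 3 17, Option 4 0. Option 4 eliminated.
Round 2: Option 1 21, Option 2 11, Option 3 17. Option 2 eliminated.
Round 3: Option 1 21, Option 3 28. Option 3 has a majority (≥25).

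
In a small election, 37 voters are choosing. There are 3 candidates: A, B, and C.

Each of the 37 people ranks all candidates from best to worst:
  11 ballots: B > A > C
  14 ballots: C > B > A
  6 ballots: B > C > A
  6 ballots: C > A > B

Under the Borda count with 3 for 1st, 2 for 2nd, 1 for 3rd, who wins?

B

A: 11×2 + 14×1 + 6×1 + 6×2 = 54
B: 11×3 + 14×2 + 6×3 + 6×1 = 85
C: 11×1 + 14×3 + 6×2 + 6×3 = 83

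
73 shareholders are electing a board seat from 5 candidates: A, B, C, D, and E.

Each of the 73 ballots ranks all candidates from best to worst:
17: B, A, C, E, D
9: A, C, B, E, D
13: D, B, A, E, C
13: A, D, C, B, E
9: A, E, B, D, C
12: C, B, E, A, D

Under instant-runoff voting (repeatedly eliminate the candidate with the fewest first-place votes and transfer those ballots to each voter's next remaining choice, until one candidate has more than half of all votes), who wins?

B

Round 1: A 31, B 17, C 12, D 13, E 0. E eliminated.
Round 2: A 31, B 17, C 12, D 13. C eliminated.
Round 3: A 31, B 29, D 13. D eliminated.
Round 4: A 31, B 42. B has a majority (≥37).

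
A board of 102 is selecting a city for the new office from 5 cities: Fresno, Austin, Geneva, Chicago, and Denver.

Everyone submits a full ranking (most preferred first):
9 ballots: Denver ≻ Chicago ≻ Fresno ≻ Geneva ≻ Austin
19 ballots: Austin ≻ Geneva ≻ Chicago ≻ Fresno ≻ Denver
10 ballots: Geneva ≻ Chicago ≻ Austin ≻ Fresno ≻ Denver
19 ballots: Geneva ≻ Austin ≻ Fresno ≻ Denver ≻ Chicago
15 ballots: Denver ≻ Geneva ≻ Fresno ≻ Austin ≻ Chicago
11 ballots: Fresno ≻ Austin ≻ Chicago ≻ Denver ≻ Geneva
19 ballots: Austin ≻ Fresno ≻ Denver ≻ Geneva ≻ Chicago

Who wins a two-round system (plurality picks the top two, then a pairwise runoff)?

Geneva

Round 1 first-place votes: Fresno 11, Austin 38, Geneva 29, Chicago 0, Denver 24. Austin and Geneva advance.
Runoff: Austin is ranked above Geneva on 49 ballots, Geneva above Austin on 53.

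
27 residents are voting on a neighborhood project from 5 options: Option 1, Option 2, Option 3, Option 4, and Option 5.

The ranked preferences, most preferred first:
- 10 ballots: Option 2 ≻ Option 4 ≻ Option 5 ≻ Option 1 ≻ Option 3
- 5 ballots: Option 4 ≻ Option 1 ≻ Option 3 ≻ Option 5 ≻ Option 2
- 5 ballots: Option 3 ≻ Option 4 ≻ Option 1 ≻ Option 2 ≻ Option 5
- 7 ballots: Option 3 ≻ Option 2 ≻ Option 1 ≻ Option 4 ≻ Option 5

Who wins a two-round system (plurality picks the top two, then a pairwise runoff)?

Round 1 first-place votes: Option 1 0, Option 2 10, Option 3 12, Option 4 5, Option 5 0. Option 3 and Option 2 advance.
Runoff: Option 3 is ranked above Option 2 on 17 ballots, Option 2 above Option 3 on 10.

Option 3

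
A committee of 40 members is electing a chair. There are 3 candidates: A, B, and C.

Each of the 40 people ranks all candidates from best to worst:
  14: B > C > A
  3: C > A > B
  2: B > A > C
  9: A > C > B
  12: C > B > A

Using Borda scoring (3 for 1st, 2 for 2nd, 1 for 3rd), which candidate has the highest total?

C

A: 14×1 + 3×2 + 2×2 + 9×3 + 12×1 = 63
B: 14×3 + 3×1 + 2×3 + 9×1 + 12×2 = 84
C: 14×2 + 3×3 + 2×1 + 9×2 + 12×3 = 93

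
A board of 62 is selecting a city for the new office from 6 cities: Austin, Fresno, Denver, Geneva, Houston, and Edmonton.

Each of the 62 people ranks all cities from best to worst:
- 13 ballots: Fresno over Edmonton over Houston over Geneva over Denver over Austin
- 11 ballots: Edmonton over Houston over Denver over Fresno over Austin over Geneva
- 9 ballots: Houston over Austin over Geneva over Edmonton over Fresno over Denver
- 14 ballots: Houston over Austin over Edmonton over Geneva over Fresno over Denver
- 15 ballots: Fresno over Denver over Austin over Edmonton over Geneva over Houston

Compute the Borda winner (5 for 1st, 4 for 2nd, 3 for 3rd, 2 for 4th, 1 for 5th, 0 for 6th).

Houston

Austin: 13×0 + 11×1 + 9×4 + 14×4 + 15×3 = 148
Fresno: 13×5 + 11×2 + 9×1 + 14×1 + 15×5 = 185
Denver: 13×1 + 11×3 + 9×0 + 14×0 + 15×4 = 106
Geneva: 13×2 + 11×0 + 9×3 + 14×2 + 15×1 = 96
Houston: 13×3 + 11×4 + 9×5 + 14×5 + 15×0 = 198
Edmonton: 13×4 + 11×5 + 9×2 + 14×3 + 15×2 = 197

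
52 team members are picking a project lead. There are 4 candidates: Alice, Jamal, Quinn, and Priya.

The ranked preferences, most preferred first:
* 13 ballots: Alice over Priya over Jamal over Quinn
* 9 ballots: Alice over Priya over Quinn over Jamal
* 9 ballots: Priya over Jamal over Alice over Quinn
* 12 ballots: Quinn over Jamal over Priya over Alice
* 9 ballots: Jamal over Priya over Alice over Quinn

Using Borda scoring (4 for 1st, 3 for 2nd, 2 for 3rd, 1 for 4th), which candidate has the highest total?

Alice: 13×4 + 9×4 + 9×2 + 12×1 + 9×2 = 136
Jamal: 13×2 + 9×1 + 9×3 + 12×3 + 9×4 = 134
Quinn: 13×1 + 9×2 + 9×1 + 12×4 + 9×1 = 97
Priya: 13×3 + 9×3 + 9×4 + 12×2 + 9×3 = 153

Priya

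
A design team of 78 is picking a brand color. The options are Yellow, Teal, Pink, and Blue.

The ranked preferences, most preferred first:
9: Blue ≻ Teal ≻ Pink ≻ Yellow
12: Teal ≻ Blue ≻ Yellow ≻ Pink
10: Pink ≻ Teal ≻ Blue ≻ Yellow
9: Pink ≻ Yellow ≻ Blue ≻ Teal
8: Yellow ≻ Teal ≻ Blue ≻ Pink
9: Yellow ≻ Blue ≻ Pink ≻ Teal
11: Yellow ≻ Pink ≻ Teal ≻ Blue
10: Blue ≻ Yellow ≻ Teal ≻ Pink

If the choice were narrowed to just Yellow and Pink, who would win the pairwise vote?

Yellow is ranked above Pink on 50 ballots; Pink above Yellow on 28.

Yellow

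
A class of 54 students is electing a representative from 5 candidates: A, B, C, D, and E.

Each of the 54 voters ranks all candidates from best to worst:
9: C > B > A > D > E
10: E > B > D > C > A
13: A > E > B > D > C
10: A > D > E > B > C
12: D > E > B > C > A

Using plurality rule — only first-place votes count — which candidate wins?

First-place votes: A 23, B 0, C 9, D 12, E 10.

A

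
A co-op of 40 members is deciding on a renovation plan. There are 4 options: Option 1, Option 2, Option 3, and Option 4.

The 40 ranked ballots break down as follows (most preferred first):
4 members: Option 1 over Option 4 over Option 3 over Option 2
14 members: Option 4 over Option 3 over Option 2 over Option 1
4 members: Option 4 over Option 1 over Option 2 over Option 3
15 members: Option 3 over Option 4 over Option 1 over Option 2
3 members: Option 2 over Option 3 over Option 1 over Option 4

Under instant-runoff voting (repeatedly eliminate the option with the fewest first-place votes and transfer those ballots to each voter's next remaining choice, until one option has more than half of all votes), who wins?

Round 1: Option 1 4, Option 2 3, Option 3 15, Option 4 18. Option 2 eliminated.
Round 2: Option 1 4, Option 3 18, Option 4 18. Option 1 eliminated.
Round 3: Option 3 18, Option 4 22. Option 4 has a majority (≥21).

Option 4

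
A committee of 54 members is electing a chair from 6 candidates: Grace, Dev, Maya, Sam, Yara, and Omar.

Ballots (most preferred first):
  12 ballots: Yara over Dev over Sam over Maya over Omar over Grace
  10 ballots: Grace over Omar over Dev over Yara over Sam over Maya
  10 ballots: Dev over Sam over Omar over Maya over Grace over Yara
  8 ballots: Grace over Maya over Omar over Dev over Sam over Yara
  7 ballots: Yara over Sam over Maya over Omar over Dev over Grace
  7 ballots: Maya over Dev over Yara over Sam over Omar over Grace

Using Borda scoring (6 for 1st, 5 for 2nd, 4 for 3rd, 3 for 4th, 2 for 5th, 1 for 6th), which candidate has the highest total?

Dev

Grace: 12×1 + 10×6 + 10×2 + 8×6 + 7×1 + 7×1 = 154
Dev: 12×5 + 10×4 + 10×6 + 8×3 + 7×2 + 7×5 = 233
Maya: 12×3 + 10×1 + 10×3 + 8×5 + 7×4 + 7×6 = 186
Sam: 12×4 + 10×2 + 10×5 + 8×2 + 7×5 + 7×3 = 190
Yara: 12×6 + 10×3 + 10×1 + 8×1 + 7×6 + 7×4 = 190
Omar: 12×2 + 10×5 + 10×4 + 8×4 + 7×3 + 7×2 = 181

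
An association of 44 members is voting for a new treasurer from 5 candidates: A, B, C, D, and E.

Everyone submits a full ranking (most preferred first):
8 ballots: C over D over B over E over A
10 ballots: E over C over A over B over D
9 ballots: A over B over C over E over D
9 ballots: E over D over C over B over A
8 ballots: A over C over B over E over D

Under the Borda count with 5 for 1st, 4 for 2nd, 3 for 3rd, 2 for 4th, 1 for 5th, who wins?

A: 8×1 + 10×3 + 9×5 + 9×1 + 8×5 = 132
B: 8×3 + 10×2 + 9×4 + 9×2 + 8×3 = 122
C: 8×5 + 10×4 + 9×3 + 9×3 + 8×4 = 166
D: 8×4 + 10×1 + 9×1 + 9×4 + 8×1 = 95
E: 8×2 + 10×5 + 9×2 + 9×5 + 8×2 = 145

C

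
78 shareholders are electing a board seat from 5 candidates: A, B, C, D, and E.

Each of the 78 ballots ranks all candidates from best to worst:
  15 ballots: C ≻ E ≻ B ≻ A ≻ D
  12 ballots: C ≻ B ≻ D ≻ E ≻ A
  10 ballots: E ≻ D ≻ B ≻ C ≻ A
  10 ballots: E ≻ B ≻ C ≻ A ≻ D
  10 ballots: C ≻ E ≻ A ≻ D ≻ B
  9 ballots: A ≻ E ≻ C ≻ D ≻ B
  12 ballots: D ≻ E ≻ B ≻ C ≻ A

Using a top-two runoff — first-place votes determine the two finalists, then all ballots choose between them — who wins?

Round 1 first-place votes: A 9, B 0, C 37, D 12, E 20. C and E advance.
Runoff: C is ranked above E on 37 ballots, E above C on 41.

E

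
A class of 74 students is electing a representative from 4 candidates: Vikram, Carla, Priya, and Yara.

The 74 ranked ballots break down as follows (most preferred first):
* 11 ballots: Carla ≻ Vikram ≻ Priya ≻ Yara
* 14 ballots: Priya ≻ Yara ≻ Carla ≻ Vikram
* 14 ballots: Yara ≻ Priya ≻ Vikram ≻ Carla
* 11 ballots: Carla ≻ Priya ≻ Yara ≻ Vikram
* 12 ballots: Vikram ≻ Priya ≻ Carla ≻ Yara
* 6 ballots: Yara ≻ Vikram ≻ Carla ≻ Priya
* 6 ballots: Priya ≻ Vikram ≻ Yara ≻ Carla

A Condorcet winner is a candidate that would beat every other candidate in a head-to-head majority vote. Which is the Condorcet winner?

Priya vs Vikram: 45–29
Priya vs Carla: 46–28
Priya vs Yara: 54–20
Priya beats every other candidate.

Priya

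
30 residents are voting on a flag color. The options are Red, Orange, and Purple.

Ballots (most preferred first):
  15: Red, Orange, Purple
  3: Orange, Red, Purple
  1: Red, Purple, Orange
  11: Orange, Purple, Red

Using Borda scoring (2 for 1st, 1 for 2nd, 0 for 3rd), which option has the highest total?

Red: 15×2 + 3×1 + 1×2 + 11×0 = 35
Orange: 15×1 + 3×2 + 1×0 + 11×2 = 43
Purple: 15×0 + 3×0 + 1×1 + 11×1 = 12

Orange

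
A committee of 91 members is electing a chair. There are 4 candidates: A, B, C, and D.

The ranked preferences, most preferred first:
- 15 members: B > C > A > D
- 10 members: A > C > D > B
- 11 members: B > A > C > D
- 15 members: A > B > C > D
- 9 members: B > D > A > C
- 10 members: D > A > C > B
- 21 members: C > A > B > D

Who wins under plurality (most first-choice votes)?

B

First-place votes: A 25, B 35, C 21, D 10.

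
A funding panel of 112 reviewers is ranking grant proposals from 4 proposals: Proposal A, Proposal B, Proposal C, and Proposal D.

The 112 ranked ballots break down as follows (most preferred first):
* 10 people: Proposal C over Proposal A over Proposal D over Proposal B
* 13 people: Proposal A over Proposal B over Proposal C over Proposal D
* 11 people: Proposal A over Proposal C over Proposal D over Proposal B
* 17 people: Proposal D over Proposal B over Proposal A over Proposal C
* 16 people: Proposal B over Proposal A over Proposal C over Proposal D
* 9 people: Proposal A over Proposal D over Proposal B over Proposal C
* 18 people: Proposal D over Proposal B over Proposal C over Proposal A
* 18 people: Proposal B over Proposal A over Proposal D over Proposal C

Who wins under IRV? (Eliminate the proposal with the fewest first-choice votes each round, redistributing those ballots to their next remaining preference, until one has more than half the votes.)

Proposal A

Round 1: Proposal A 33, Proposal B 34, Proposal C 10, Proposal D 35. Proposal C eliminated.
Round 2: Proposal A 43, Proposal B 34, Proposal D 35. Proposal B eliminated.
Round 3: Proposal A 77, Proposal D 35. Proposal A has a majority (≥57).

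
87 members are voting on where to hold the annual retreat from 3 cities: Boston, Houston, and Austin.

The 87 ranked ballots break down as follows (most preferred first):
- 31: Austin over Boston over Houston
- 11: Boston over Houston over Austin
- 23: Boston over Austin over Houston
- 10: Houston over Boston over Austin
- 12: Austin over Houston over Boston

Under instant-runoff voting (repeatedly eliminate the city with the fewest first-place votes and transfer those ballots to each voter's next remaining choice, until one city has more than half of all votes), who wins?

Boston

Round 1: Boston 34, Houston 10, Austin 43. Houston eliminated.
Round 2: Boston 44, Austin 43. Boston has a majority (≥44).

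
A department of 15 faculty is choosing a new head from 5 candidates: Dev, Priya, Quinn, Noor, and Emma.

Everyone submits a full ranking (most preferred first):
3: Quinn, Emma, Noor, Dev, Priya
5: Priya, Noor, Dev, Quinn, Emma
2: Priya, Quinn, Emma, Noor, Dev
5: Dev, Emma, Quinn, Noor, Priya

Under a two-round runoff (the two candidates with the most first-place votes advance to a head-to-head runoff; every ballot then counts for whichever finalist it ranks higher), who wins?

Round 1 first-place votes: Dev 5, Priya 7, Quinn 3, Noor 0, Emma 0. Priya and Dev advance.
Runoff: Priya is ranked above Dev on 7 ballots, Dev above Priya on 8.

Dev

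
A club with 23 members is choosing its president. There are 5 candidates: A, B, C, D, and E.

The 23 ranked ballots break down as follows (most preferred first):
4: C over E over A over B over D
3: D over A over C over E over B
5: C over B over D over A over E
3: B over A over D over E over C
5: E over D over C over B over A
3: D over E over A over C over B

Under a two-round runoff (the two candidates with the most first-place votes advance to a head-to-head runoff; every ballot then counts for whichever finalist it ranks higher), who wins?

Round 1 first-place votes: A 0, B 3, C 9, D 6, E 5. C and D advance.
Runoff: C is ranked above D on 9 ballots, D above C on 14.

D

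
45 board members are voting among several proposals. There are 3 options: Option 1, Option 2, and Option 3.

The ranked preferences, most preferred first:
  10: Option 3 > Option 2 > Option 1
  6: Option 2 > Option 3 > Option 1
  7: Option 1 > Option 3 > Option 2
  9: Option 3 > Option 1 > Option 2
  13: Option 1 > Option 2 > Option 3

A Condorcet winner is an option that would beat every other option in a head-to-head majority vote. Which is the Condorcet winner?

Option 3

Option 3 vs Option 1: 25–20
Option 3 vs Option 2: 26–19
Option 3 beats every other option.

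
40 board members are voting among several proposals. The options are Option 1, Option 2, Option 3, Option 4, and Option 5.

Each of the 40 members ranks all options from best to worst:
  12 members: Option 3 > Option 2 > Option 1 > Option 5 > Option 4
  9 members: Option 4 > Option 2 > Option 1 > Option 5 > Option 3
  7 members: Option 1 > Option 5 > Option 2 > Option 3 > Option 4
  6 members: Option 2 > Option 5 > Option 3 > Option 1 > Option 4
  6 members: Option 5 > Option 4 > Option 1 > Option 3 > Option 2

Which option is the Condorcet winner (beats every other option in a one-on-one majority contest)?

Option 2

Option 2 vs Option 1: 27–13
Option 2 vs Option 3: 22–18
Option 2 vs Option 4: 25–15
Option 2 vs Option 5: 27–13
Option 2 beats every other option.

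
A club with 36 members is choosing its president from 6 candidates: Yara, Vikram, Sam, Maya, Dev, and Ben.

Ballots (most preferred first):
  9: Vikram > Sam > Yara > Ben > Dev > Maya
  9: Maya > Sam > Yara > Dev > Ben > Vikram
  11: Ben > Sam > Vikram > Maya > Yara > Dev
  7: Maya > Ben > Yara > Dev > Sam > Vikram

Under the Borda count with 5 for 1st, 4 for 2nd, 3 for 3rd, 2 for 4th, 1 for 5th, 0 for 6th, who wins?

Yara: 9×3 + 9×3 + 11×1 + 7×3 = 86
Vikram: 9×5 + 9×0 + 11×3 + 7×0 = 78
Sam: 9×4 + 9×4 + 11×4 + 7×1 = 123
Maya: 9×0 + 9×5 + 11×2 + 7×5 = 102
Dev: 9×1 + 9×2 + 11×0 + 7×2 = 41
Ben: 9×2 + 9×1 + 11×5 + 7×4 = 110

Sam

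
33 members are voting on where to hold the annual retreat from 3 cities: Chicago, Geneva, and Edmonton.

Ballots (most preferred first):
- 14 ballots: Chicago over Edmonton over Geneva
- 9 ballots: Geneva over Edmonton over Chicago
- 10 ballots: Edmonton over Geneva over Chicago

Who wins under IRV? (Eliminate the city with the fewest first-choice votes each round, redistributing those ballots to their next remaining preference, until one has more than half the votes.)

Round 1: Chicago 14, Geneva 9, Edmonton 10. Geneva eliminated.
Round 2: Chicago 14, Edmonton 19. Edmonton has a majority (≥17).

Edmonton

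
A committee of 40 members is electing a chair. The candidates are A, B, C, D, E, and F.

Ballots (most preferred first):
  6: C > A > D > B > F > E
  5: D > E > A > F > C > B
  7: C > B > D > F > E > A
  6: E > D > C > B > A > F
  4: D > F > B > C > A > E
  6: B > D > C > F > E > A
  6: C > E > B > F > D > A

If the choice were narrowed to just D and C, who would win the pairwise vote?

D is ranked above C on 21 ballots; C above D on 19.

D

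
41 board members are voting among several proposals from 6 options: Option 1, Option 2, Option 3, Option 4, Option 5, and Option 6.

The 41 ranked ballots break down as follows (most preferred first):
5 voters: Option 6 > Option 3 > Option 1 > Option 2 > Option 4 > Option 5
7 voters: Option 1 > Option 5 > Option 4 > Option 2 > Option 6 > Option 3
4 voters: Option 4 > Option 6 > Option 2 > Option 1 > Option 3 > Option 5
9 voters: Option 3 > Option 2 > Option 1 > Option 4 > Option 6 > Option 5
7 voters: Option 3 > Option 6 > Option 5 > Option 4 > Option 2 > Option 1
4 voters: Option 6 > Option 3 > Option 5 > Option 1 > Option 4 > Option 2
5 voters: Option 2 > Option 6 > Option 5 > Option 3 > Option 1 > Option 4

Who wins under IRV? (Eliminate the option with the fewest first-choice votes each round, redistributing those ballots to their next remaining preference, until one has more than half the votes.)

Round 1: Option 1 7, Option 2 5, Option 3 16, Option 4 4, Option 5 0, Option 6 9. Option 5 eliminated.
Round 2: Option 1 7, Option 2 5, Option 3 16, Option 4 4, Option 6 9. Option 4 eliminated.
Round 3: Option 1 7, Option 2 5, Option 3 16, Option 6 13. Option 2 eliminated.
Round 4: Option 1 7, Option 3 16, Option 6 18. Option 1 eliminated.
Round 5: Option 3 16, Option 6 25. Option 6 has a majority (≥21).

Option 6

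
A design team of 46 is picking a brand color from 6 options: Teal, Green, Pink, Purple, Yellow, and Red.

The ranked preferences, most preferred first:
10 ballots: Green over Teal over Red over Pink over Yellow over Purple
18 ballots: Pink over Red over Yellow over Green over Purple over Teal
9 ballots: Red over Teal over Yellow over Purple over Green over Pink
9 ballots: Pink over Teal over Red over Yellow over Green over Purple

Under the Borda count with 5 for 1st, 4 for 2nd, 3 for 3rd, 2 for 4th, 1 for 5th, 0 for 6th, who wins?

Red

Teal: 10×4 + 18×0 + 9×4 + 9×4 = 112
Green: 10×5 + 18×2 + 9×1 + 9×1 = 104
Pink: 10×2 + 18×5 + 9×0 + 9×5 = 155
Purple: 10×0 + 18×1 + 9×2 + 9×0 = 36
Yellow: 10×1 + 18×3 + 9×3 + 9×2 = 109
Red: 10×3 + 18×4 + 9×5 + 9×3 = 174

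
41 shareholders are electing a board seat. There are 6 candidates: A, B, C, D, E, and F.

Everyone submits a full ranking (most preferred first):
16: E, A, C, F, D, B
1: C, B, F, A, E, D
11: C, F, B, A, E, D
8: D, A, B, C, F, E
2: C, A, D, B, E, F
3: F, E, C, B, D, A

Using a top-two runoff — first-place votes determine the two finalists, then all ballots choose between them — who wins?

C

Round 1 first-place votes: A 0, B 0, C 14, D 8, E 16, F 3. E and C advance.
Runoff: E is ranked above C on 19 ballots, C above E on 22.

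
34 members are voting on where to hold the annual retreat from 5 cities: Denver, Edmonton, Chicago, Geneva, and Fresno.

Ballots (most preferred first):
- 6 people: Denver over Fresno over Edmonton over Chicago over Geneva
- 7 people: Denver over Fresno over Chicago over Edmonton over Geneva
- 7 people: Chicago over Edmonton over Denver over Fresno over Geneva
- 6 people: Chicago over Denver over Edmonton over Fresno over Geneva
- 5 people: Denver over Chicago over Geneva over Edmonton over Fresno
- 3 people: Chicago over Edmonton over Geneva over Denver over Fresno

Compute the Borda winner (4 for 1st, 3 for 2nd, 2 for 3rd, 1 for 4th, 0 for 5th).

Denver: 6×4 + 7×4 + 7×2 + 6×3 + 5×4 + 3×1 = 107
Edmonton: 6×2 + 7×1 + 7×3 + 6×2 + 5×1 + 3×3 = 66
Chicago: 6×1 + 7×2 + 7×4 + 6×4 + 5×3 + 3×4 = 99
Geneva: 6×0 + 7×0 + 7×0 + 6×0 + 5×2 + 3×2 = 16
Fresno: 6×3 + 7×3 + 7×1 + 6×1 + 5×0 + 3×0 = 52

Denver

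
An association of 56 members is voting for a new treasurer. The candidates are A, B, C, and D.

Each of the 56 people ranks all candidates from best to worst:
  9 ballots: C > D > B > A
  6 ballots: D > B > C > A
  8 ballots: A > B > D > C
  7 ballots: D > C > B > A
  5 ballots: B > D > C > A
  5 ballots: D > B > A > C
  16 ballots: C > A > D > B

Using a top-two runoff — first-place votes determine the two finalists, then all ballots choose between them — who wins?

Round 1 first-place votes: A 8, B 5, C 25, D 18. C and D advance.
Runoff: C is ranked above D on 25 ballots, D above C on 31.

D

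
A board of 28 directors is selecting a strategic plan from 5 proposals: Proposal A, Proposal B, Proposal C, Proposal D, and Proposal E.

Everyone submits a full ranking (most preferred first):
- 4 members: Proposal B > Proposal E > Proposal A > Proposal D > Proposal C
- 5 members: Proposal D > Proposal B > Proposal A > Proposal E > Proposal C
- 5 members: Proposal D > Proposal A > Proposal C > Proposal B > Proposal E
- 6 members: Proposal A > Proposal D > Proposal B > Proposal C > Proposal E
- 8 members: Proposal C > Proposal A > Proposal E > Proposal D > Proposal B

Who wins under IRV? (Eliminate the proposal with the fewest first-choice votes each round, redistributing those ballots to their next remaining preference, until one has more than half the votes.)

Round 1: Proposal A 6, Proposal B 4, Proposal C 8, Proposal D 10, Proposal E 0. Proposal E eliminated.
Round 2: Proposal A 6, Proposal B 4, Proposal C 8, Proposal D 10. Proposal B eliminated.
Round 3: Proposal A 10, Proposal C 8, Proposal D 10. Proposal C eliminated.
Round 4: Proposal A 18, Proposal D 10. Proposal A has a majority (≥15).

Proposal A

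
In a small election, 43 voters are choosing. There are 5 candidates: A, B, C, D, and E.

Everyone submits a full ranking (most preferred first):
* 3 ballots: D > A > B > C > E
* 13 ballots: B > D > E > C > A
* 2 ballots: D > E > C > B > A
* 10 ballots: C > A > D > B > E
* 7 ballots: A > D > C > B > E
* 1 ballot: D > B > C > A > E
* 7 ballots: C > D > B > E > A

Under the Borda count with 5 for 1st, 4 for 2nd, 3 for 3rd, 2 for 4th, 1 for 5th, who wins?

D

A: 3×4 + 13×1 + 2×1 + 10×4 + 7×5 + 1×2 + 7×1 = 111
B: 3×3 + 13×5 + 2×2 + 10×2 + 7×2 + 1×4 + 7×3 = 137
C: 3×2 + 13×2 + 2×3 + 10×5 + 7×3 + 1×3 + 7×5 = 147
D: 3×5 + 13×4 + 2×5 + 10×3 + 7×4 + 1×5 + 7×4 = 168
E: 3×1 + 13×3 + 2×4 + 10×1 + 7×1 + 1×1 + 7×2 = 82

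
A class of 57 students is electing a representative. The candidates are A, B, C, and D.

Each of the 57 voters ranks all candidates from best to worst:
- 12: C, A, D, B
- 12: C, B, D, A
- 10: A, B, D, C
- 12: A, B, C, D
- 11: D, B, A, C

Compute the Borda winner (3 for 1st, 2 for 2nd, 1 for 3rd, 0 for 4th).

A: 12×2 + 12×0 + 10×3 + 12×3 + 11×1 = 101
B: 12×0 + 12×2 + 10×2 + 12×2 + 11×2 = 90
C: 12×3 + 12×3 + 10×0 + 12×1 + 11×0 = 84
D: 12×1 + 12×1 + 10×1 + 12×0 + 11×3 = 67

A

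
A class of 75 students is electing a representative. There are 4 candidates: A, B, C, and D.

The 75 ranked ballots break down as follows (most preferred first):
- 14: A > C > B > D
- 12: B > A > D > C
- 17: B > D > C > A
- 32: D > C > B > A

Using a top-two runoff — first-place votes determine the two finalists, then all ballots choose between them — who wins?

Round 1 first-place votes: A 14, B 29, C 0, D 32. D and B advance.
Runoff: D is ranked above B on 32 ballots, B above D on 43.

B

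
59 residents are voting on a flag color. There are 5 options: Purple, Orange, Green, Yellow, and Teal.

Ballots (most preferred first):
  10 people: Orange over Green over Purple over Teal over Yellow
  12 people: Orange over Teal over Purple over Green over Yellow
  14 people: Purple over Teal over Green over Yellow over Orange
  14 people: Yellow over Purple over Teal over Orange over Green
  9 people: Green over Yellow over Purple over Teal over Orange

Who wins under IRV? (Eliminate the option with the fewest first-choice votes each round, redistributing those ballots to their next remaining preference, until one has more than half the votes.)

Round 1: Purple 14, Orange 22, Green 9, Yellow 14, Teal 0. Teal eliminated.
Round 2: Purple 14, Orange 22, Green 9, Yellow 14. Green eliminated.
Round 3: Purple 14, Orange 22, Yellow 23. Purple eliminated.
Round 4: Orange 22, Yellow 37. Yellow has a majority (≥30).

Yellow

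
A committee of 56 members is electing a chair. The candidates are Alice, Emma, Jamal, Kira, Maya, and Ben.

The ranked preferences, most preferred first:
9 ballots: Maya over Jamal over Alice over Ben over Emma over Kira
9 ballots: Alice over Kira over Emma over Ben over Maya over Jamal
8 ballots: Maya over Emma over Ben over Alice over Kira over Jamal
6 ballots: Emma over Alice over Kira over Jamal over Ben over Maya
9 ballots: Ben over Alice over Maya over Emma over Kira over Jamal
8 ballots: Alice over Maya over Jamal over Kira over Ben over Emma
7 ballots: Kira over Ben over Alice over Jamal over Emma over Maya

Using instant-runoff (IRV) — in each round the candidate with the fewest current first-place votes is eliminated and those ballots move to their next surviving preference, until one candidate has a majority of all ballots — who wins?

Alice

Round 1: Alice 17, Emma 6, Jamal 0, Kira 7, Maya 17, Ben 9. Jamal eliminated.
Round 2: Alice 17, Emma 6, Kira 7, Maya 17, Ben 9. Emma eliminated.
Round 3: Alice 23, Kira 7, Maya 17, Ben 9. Kira eliminated.
Round 4: Alice 23, Maya 17, Ben 16. Ben eliminated.
Round 5: Alice 39, Maya 17. Alice has a majority (≥29).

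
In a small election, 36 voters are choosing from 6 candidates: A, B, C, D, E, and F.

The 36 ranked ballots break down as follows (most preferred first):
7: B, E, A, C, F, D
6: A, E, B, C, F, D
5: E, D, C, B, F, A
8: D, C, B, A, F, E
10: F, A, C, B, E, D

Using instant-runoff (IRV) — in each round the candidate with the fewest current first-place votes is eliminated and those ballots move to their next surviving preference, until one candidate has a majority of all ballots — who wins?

B

Round 1: A 6, B 7, C 0, D 8, E 5, F 10. C eliminated.
Round 2: A 6, B 7, D 8, E 5, F 10. E eliminated.
Round 3: A 6, B 7, D 13, F 10. A eliminated.
Round 4: B 13, D 13, F 10. F eliminated.
Round 5: B 23, D 13. B has a majority (≥19).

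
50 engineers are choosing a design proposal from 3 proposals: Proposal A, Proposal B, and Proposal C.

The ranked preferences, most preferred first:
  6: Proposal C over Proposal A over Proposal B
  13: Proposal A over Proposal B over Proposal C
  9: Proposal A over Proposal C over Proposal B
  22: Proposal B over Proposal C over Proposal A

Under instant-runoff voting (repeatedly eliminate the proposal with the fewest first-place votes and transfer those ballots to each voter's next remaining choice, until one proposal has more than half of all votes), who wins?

Proposal A

Round 1: Proposal A 22, Proposal B 22, Proposal C 6. Proposal C eliminated.
Round 2: Proposal A 28, Proposal B 22. Proposal A has a majority (≥26).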